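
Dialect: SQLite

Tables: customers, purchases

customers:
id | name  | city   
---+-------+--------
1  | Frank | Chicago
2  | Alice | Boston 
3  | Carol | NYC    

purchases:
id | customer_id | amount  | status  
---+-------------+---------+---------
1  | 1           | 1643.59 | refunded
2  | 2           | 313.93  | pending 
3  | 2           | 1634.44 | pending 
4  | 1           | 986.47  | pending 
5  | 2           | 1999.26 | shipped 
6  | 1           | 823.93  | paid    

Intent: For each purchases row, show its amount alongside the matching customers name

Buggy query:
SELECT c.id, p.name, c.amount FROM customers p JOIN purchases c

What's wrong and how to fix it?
Bug: Missing join condition: each purchases row is matched to all customers rows instead of just its own

Fix: Specify the join condition linking the foreign key to the parent id

Corrected query:
SELECT c.id, p.name, c.amount FROM customers p JOIN purchases c ON c.customer_id = p.id

Result:
id | name  | amount 
---+-------+--------
1  | Frank | 1643.59
2  | Alice | 313.93 
3  | Alice | 1634.44
4  | Frank | 986.47 
5  | Alice | 1999.26
6  | Frank | 823.93 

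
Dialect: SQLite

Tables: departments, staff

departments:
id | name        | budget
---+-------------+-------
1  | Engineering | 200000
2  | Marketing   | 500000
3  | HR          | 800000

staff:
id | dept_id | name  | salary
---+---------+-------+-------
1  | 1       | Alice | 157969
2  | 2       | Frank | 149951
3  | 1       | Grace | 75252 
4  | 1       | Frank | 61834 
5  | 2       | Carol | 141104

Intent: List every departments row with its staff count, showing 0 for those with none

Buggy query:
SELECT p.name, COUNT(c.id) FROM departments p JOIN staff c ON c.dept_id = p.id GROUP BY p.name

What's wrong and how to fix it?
Bug: INNER JOIN drops departments rows that have no matching staff rows

Fix: Switch to LEFT JOIN to retain unmatched parent rows

Corrected query:
SELECT p.name, COUNT(c.id) FROM departments p LEFT JOIN staff c ON c.dept_id = p.id GROUP BY p.name

Result:
name        | COUNT(c.id)
------------+------------
Engineering | 3          
HR          | 0          
Marketing   | 2          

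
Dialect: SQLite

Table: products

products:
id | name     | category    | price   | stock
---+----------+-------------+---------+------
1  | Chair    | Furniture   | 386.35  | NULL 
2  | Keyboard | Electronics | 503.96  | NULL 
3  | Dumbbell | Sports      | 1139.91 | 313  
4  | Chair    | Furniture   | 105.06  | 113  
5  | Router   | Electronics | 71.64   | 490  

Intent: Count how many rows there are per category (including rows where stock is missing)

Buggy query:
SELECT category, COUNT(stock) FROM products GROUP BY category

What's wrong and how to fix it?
Bug: COUNT(column) counts non-NULL values only; rows with NULL stock aren't counted

Fix: Use COUNT(*) to count all rows regardless of NULL

Corrected query:
SELECT category, COUNT(*) FROM products GROUP BY category

Result:
category    | COUNT(*)
------------+---------
Electronics | 2       
Furniture   | 2       
Sports      | 1       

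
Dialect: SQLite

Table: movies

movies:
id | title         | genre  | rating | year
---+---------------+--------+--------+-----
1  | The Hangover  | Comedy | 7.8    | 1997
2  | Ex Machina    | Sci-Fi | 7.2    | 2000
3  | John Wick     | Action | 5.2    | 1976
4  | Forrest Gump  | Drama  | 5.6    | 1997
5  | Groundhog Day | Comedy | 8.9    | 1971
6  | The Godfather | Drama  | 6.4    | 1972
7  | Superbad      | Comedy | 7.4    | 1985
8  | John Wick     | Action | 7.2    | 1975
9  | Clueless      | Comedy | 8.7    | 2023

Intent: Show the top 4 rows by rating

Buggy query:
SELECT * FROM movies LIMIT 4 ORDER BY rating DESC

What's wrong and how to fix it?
Bug: LIMIT must come after ORDER BY

Fix: Sort with ORDER BY, then apply LIMIT

Corrected query:
SELECT * FROM movies ORDER BY rating DESC LIMIT 4

Result:
id | title         | genre  | rating | year
---+---------------+--------+--------+-----
5  | Groundhog Day | Comedy | 8.9    | 1971
9  | Clueless      | Comedy | 8.7    | 2023
1  | The Hangover  | Comedy | 7.8    | 1997
7  | Superbad      | Comedy | 7.4    | 1985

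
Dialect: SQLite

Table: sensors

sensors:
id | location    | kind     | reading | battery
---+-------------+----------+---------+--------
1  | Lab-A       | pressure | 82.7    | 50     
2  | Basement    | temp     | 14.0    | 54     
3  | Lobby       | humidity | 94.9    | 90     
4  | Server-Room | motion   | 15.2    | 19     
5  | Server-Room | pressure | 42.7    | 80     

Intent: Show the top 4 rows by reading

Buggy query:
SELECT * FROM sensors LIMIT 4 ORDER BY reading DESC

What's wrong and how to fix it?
Bug: LIMIT must come after ORDER BY

Fix: Sort with ORDER BY, then apply LIMIT

Corrected query:
SELECT * FROM sensors ORDER BY reading DESC LIMIT 4

Result:
id | location    | kind     | reading | battery
---+-------------+----------+---------+--------
3  | Lobby       | humidity | 94.9    | 90     
1  | Lab-A       | pressure | 82.7    | 50     
5  | Server-Room | pressure | 42.7    | 80     
4  | Server-Room | motion   | 15.2    | 19     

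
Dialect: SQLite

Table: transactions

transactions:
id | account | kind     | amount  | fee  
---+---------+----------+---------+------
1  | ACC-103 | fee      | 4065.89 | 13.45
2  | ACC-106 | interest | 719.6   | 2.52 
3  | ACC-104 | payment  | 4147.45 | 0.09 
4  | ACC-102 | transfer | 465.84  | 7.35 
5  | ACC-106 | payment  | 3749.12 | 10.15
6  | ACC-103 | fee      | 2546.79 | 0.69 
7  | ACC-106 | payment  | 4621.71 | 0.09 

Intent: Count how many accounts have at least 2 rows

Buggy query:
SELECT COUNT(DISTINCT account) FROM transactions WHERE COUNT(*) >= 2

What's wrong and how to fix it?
Bug: WHERE filters individual rows, not groups, so a group-level COUNT is invalid there

Fix: Use a subquery that GROUPs and filters with HAVING, then count its rows

Corrected query:
SELECT COUNT(*) FROM (SELECT account FROM transactions GROUP BY account HAVING COUNT(*) >= 2)

Result:
COUNT(*)
--------
2       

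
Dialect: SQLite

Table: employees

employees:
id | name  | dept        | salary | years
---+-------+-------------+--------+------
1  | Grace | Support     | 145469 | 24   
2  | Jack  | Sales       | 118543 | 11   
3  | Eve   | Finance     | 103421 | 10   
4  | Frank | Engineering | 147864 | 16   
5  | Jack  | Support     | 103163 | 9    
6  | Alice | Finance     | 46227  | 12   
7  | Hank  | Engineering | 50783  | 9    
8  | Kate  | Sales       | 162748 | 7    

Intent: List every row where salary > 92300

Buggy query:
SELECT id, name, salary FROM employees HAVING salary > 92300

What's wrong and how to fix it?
Bug: HAVING filters the output of aggregation, but this query has no GROUP BY and no aggregate functions, so SQLite rejects it (HAVING clause on a non-aggregate query); the condition here is per row

Fix: Use WHERE for row-level filtering

Corrected query:
SELECT id, name, salary FROM employees WHERE salary > 92300

Result:
id | name  | salary
---+-------+-------
1  | Grace | 145469
2  | Jack  | 118543
3  | Eve   | 103421
4  | Frank | 147864
5  | Jack  | 103163
8  | Kate  | 162748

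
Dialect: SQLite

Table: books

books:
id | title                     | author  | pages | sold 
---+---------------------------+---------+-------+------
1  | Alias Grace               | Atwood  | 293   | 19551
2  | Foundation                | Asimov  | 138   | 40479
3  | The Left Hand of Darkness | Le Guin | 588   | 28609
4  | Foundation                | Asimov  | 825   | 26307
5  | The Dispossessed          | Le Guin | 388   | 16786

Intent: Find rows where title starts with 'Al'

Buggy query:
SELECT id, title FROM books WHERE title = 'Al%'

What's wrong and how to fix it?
Bug: '=' compares the literal string including the % character; pattern matching needs LIKE

Fix: Use LIKE for wildcard pattern matching

Corrected query:
SELECT id, title FROM books WHERE title LIKE 'Al%'

Result:
id | title      
---+------------
1  | Alias Grace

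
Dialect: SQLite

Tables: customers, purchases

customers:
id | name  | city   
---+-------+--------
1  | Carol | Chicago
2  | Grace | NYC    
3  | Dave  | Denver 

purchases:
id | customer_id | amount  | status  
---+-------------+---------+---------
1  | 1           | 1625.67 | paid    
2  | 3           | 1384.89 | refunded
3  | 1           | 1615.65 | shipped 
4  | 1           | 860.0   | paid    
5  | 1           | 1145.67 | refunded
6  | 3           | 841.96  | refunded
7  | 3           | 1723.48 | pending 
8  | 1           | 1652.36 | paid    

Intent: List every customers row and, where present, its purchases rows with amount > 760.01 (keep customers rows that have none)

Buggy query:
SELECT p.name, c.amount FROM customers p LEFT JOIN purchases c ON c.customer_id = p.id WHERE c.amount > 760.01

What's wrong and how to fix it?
Bug: Filtering c.amount in WHERE discards the NULL rows produced by LEFT JOIN, turning it into an inner join

Fix: Move the right-table condition into the ON clause so unmatched parents are kept

Corrected query:
SELECT p.name, c.amount FROM customers p LEFT JOIN purchases c ON c.customer_id = p.id AND c.amount > 760.01

Result:
name  | amount 
------+--------
Carol | 860    
Carol | 1145.67
Carol | 1615.65
Carol | 1625.67
Carol | 1652.36
Grace | NULL   
Dave  | 841.96 
Dave  | 1384.89
Dave  | 1723.48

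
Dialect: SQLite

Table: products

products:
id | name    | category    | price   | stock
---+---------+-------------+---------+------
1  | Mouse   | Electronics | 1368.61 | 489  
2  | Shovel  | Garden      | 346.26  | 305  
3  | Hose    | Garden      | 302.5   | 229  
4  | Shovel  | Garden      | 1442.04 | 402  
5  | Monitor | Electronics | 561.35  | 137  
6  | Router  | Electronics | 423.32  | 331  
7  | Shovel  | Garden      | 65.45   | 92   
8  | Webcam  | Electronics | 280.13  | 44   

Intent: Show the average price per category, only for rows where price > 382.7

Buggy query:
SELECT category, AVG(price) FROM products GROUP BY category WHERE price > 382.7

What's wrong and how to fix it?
Bug: WHERE cannot follow GROUP BY

Fix: Place WHERE between FROM and GROUP BY

Corrected query:
SELECT category, AVG(price) FROM products WHERE price > 382.7 GROUP BY category

Result:
category    | AVG(price)
------------+-----------
Electronics | 784.426667
Garden      | 1442.04   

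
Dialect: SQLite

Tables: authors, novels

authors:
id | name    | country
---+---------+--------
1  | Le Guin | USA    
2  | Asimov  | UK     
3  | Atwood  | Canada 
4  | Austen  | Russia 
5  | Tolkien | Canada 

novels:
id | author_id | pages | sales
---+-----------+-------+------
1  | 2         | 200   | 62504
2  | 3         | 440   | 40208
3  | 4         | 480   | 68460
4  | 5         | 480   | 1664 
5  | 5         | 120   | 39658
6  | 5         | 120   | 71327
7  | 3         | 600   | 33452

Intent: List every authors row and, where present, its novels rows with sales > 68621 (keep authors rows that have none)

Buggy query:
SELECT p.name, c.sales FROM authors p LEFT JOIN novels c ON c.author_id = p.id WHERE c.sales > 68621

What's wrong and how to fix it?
Bug: A WHERE condition on the right-hand table after LEFT JOIN drops unmatched parents

Fix: Put 'c.sales > 68621' in the JOIN's ON clause instead of WHERE

Corrected query:
SELECT p.name, c.sales FROM authors p LEFT JOIN novels c ON c.author_id = p.id AND c.sales > 68621

Result:
name    | sales
--------+------
Le Guin | NULL 
Asimov  | NULL 
Atwood  | NULL 
Austen  | NULL 
Tolkien | 71327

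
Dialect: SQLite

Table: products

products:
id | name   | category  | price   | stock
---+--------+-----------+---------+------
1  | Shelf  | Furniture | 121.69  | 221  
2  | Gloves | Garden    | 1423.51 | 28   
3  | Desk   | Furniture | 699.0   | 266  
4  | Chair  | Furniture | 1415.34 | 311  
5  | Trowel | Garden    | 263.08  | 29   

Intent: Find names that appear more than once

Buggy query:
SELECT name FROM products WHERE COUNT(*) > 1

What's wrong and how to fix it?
Bug: COUNT(*) is an aggregate and cannot be used in WHERE

Fix: GROUP BY name, then filter groups with HAVING COUNT(*) > 1

Corrected query:
SELECT name FROM products GROUP BY name HAVING COUNT(*) > 1

Result:
(no rows)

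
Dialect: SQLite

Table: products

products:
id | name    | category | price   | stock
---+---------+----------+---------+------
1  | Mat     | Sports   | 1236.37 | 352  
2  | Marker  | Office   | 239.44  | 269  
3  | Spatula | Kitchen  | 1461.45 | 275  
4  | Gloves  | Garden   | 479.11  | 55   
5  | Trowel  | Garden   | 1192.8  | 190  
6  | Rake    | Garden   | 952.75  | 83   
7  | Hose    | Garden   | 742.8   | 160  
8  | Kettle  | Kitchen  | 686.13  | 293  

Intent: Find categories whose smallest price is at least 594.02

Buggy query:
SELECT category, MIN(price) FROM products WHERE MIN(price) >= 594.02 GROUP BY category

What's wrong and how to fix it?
Bug: Aggregates like MIN are computed per group after WHERE runs

Fix: Use HAVING for the per-group MIN condition

Corrected query:
SELECT category, MIN(price) FROM products GROUP BY category HAVING MIN(price) >= 594.02

Result:
category | MIN(price)
---------+-----------
Kitchen  | 686.13    
Sports   | 1236.37   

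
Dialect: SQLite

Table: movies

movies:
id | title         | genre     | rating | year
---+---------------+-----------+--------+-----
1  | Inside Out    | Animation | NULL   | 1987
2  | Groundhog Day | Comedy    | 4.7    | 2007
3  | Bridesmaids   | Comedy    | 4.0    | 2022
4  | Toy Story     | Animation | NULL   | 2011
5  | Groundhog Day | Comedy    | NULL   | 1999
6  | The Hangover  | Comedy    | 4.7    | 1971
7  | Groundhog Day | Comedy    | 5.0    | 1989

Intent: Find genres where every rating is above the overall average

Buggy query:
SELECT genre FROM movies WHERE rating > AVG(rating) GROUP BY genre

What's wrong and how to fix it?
Bug: WHERE evaluates per row before aggregation, so AVG() is unavailable

Fix: Use a subquery for AVG and a HAVING MIN(...) filter so the condition holds for every row in the group

Corrected query:
SELECT genre FROM movies GROUP BY genre HAVING MIN(rating) > (SELECT AVG(rating) FROM movies)

Result:
(no rows)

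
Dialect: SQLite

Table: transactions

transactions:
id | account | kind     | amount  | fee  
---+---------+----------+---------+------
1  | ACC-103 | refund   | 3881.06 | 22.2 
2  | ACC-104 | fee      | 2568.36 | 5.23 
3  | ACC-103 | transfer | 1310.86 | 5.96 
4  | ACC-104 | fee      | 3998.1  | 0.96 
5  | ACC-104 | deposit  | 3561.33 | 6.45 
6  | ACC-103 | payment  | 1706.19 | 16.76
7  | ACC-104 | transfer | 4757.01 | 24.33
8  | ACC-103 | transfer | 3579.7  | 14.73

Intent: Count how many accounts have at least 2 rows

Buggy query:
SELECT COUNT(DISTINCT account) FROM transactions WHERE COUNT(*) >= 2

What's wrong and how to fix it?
Bug: COUNT(*) cannot appear in WHERE; the per-group count doesn't exist yet

Fix: Group first with HAVING COUNT(*) >= 2, then COUNT the resulting groups

Corrected query:
SELECT COUNT(*) FROM (SELECT account FROM transactions GROUP BY account HAVING COUNT(*) >= 2)

Result:
COUNT(*)
--------
2       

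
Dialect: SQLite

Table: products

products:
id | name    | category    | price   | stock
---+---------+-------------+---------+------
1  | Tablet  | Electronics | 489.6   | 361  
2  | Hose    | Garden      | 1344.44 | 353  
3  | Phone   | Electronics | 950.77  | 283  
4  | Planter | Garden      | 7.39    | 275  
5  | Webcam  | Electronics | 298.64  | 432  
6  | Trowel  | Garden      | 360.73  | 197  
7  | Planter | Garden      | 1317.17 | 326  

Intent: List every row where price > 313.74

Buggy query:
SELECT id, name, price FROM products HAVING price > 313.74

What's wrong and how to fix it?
Bug: HAVING filters the output of aggregation, but this query has no GROUP BY and no aggregate functions, so SQLite rejects it (HAVING clause on a non-aggregate query); the condition here is per row

Fix: Replace HAVING with WHERE since the condition applies to individual rows

Corrected query:
SELECT id, name, price FROM products WHERE price > 313.74

Result:
id | name    | price  
---+---------+--------
1  | Tablet  | 489.6  
2  | Hose    | 1344.44
3  | Phone   | 950.77 
6  | Trowel  | 360.73 
7  | Planter | 1317.17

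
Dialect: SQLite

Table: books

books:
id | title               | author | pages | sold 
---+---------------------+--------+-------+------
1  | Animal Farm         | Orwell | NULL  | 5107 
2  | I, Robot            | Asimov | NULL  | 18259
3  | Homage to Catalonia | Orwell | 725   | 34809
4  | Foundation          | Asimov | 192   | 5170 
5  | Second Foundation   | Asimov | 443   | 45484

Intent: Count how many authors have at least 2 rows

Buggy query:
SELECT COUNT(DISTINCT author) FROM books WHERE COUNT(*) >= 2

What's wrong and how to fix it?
Bug: COUNT(*) cannot appear in WHERE; the per-group count doesn't exist yet

Fix: Use a subquery that GROUPs and filters with HAVING, then count its rows

Corrected query:
SELECT COUNT(*) FROM (SELECT author FROM books GROUP BY author HAVING COUNT(*) >= 2)

Result:
COUNT(*)
--------
2       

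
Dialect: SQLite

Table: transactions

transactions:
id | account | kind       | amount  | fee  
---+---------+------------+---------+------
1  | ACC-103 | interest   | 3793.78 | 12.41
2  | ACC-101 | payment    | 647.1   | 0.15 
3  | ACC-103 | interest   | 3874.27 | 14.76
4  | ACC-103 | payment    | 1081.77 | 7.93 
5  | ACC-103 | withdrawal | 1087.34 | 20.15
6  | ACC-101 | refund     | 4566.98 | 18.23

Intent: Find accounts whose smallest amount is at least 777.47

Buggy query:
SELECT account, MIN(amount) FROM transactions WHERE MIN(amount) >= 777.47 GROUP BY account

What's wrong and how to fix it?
Bug: Aggregates like MIN are computed per group after WHERE runs

Fix: Use HAVING for the per-group MIN condition

Corrected query:
SELECT account, MIN(amount) FROM transactions GROUP BY account HAVING MIN(amount) >= 777.47

Result:
account | MIN(amount)
--------+------------
ACC-103 | 1081.77    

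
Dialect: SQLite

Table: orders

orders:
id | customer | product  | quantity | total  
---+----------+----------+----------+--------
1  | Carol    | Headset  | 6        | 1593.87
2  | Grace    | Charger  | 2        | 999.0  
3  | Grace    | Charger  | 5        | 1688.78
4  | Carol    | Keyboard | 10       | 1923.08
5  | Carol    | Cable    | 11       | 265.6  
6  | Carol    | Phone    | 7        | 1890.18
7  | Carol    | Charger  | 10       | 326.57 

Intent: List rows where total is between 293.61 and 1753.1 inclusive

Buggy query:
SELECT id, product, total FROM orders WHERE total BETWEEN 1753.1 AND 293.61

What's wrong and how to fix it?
Bug: BETWEEN expects the lower bound first; with 1753.1 AND 293.61 the range is empty

Fix: Write BETWEEN 293.61 AND 1753.1

Corrected query:
SELECT id, product, total FROM orders WHERE total BETWEEN 293.61 AND 1753.1

Result:
id | product | total  
---+---------+--------
1  | Headset | 1593.87
2  | Charger | 999    
3  | Charger | 1688.78
7  | Charger | 326.57 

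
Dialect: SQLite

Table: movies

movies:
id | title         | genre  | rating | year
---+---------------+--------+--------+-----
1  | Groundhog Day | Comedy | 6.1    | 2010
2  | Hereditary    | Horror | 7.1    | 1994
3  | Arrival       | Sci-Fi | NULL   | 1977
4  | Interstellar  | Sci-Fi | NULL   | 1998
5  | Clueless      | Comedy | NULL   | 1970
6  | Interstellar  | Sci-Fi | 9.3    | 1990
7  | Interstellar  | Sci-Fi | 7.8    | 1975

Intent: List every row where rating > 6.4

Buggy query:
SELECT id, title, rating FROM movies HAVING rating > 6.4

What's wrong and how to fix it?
Bug: HAVING filters the output of aggregation, but this query has no GROUP BY and no aggregate functions, so SQLite rejects it (HAVING clause on a non-aggregate query); the condition here is per row

Fix: Replace HAVING with WHERE since the condition applies to individual rows

Corrected query:
SELECT id, title, rating FROM movies WHERE rating > 6.4

Result:
id | title        | rating
---+--------------+-------
2  | Hereditary   | 7.1   
6  | Interstellar | 9.3   
7  | Interstellar | 7.8   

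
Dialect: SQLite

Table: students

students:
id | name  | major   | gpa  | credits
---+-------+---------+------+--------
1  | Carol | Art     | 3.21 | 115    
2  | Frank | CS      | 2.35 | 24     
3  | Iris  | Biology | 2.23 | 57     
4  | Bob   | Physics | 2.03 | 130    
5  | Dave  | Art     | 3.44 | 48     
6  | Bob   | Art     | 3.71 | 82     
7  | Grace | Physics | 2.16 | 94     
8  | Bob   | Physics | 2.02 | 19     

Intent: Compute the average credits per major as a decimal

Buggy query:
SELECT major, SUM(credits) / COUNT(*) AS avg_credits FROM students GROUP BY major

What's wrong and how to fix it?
Bug: Both operands are integers, so '/' performs integer division and truncates

Fix: Multiply by 1.0 (or CAST to REAL) to force floating-point division

Corrected query:
SELECT major, SUM(credits) * 1.0 / COUNT(*) AS avg_credits FROM students GROUP BY major

Result:
major   | avg_credits
--------+------------
Art     | 81.666667  
Biology | 57         
CS      | 24         
Physics | 81         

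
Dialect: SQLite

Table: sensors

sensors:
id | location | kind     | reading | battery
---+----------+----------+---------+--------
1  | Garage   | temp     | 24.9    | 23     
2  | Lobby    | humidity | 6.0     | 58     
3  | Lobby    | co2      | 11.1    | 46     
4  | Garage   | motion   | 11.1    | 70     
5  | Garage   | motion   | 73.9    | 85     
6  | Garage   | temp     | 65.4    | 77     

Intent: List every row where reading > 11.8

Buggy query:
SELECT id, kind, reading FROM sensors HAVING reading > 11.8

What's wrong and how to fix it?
Bug: HAVING filters the output of aggregation, but this query has no GROUP BY and no aggregate functions, so SQLite rejects it (HAVING clause on a non-aggregate query); the condition here is per row

Fix: Replace HAVING with WHERE since the condition applies to individual rows

Corrected query:
SELECT id, kind, reading FROM sensors WHERE reading > 11.8

Result:
id | kind   | reading
---+--------+--------
1  | temp   | 24.9   
5  | motion | 73.9   
6  | temp   | 65.4   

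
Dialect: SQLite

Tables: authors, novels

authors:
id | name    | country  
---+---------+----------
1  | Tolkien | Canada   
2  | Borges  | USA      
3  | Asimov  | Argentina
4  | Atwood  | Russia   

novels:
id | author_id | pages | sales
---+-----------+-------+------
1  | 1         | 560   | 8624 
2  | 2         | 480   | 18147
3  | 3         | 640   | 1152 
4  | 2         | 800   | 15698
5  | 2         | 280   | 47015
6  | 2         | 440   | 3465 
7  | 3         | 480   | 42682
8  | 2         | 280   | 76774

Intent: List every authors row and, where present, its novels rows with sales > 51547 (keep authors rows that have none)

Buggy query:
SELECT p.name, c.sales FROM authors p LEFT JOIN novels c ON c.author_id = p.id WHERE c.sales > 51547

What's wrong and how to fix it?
Bug: A WHERE condition on the right-hand table after LEFT JOIN drops unmatched parents

Fix: Move the right-table condition into the ON clause so unmatched parents are kept

Corrected query:
SELECT p.name, c.sales FROM authors p LEFT JOIN novels c ON c.author_id = p.id AND c.sales > 51547

Result:
name    | sales
--------+------
Tolkien | NULL 
Borges  | 76774
Asimov  | NULL 
Atwood  | NULL 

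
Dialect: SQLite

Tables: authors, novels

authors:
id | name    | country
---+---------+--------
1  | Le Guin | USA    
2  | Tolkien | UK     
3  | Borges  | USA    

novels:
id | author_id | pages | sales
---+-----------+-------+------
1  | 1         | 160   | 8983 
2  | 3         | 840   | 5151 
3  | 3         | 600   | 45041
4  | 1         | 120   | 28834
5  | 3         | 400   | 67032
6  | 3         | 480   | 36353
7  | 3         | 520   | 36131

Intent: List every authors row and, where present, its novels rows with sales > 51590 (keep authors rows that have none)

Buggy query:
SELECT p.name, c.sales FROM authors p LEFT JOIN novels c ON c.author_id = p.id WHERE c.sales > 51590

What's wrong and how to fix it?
Bug: Filtering c.sales in WHERE discards the NULL rows produced by LEFT JOIN, turning it into an inner join

Fix: Put 'c.sales > 51590' in the JOIN's ON clause instead of WHERE

Corrected query:
SELECT p.name, c.sales FROM authors p LEFT JOIN novels c ON c.author_id = p.id AND c.sales > 51590

Result:
name    | sales
--------+------
Le Guin | NULL 
Tolkien | NULL 
Borges  | 67032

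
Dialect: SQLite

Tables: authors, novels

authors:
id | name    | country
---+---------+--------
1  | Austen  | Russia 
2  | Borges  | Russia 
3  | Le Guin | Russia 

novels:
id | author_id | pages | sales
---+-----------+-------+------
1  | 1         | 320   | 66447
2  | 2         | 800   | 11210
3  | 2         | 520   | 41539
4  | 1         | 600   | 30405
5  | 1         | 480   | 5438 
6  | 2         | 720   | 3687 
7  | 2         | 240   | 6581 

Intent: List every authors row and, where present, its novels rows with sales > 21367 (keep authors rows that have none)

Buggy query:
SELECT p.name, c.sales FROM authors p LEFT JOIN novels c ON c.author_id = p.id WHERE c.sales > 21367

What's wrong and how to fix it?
Bug: Filtering c.sales in WHERE discards the NULL rows produced by LEFT JOIN, turning it into an inner join

Fix: Move the right-table condition into the ON clause so unmatched parents are kept

Corrected query:
SELECT p.name, c.sales FROM authors p LEFT JOIN novels c ON c.author_id = p.id AND c.sales > 21367

Result:
name    | sales
--------+------
Austen  | 30405
Austen  | 66447
Borges  | 41539
Le Guin | NULL 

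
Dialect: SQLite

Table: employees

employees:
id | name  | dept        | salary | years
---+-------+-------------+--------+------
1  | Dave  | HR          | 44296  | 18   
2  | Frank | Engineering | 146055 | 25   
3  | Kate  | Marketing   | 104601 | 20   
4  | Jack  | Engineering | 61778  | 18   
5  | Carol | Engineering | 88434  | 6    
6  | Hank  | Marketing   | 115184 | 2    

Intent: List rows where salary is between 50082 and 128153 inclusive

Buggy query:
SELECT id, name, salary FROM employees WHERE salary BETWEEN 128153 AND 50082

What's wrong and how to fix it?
Bug: BETWEEN expects the lower bound first; with 128153 AND 50082 the range is empty

Fix: Write BETWEEN 50082 AND 128153

Corrected query:
SELECT id, name, salary FROM employees WHERE salary BETWEEN 50082 AND 128153

Result:
id | name  | salary
---+-------+-------
3  | Kate  | 104601
4  | Jack  | 61778 
5  | Carol | 88434 
6  | Hank  | 115184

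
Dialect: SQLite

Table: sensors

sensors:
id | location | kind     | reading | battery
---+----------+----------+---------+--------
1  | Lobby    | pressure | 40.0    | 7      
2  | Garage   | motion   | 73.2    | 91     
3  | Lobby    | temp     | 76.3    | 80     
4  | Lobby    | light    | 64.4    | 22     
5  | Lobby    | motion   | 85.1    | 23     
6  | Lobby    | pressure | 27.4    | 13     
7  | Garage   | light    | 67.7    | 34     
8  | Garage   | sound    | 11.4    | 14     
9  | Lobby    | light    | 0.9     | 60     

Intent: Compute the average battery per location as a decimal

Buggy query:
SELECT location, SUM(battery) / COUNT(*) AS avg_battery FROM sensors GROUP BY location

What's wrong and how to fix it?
Bug: Both operands are integers, so '/' performs integer division and truncates

Fix: Cast one side to REAL so the division keeps the fractional part

Corrected query:
SELECT location, SUM(battery) * 1.0 / COUNT(*) AS avg_battery FROM sensors GROUP BY location

Result:
location | avg_battery
---------+------------
Garage   | 46.333333  
Lobby    | 34.166667  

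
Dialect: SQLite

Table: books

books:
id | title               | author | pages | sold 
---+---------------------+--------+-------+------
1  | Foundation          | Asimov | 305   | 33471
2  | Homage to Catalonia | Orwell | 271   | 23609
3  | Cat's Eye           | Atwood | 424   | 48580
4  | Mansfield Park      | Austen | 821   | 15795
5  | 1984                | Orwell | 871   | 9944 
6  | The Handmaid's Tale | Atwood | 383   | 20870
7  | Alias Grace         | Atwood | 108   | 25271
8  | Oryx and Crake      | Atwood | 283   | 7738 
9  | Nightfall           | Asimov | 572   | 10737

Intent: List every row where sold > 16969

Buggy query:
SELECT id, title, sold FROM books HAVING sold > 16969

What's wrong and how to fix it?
Bug: HAVING filters the output of aggregation, but this query has no GROUP BY and no aggregate functions, so SQLite rejects it (HAVING clause on a non-aggregate query); the condition here is per row

Fix: Use WHERE for row-level filtering

Corrected query:
SELECT id, title, sold FROM books WHERE sold > 16969

Result:
id | title               | sold 
---+---------------------+------
1  | Foundation          | 33471
2  | Homage to Catalonia | 23609
3  | Cat's Eye           | 48580
6  | The Handmaid's Tale | 20870
7  | Alias Grace         | 25271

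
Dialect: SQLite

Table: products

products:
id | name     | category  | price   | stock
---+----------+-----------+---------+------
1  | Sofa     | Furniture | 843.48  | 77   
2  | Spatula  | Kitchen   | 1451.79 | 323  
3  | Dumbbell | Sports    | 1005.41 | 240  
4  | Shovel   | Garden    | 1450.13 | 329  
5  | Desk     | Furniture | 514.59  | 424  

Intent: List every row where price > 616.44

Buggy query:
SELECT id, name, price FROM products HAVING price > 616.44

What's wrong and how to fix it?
Bug: This is a non-aggregate query (no GROUP BY, no aggregates), so in SQLite the HAVING clause is invalid here; a row-level condition belongs in WHERE

Fix: Replace HAVING with WHERE since the condition applies to individual rows

Corrected query:
SELECT id, name, price FROM products WHERE price > 616.44

Result:
id | name     | price  
---+----------+--------
1  | Sofa     | 843.48 
2  | Spatula  | 1451.79
3  | Dumbbell | 1005.41
4  | Shovel   | 1450.13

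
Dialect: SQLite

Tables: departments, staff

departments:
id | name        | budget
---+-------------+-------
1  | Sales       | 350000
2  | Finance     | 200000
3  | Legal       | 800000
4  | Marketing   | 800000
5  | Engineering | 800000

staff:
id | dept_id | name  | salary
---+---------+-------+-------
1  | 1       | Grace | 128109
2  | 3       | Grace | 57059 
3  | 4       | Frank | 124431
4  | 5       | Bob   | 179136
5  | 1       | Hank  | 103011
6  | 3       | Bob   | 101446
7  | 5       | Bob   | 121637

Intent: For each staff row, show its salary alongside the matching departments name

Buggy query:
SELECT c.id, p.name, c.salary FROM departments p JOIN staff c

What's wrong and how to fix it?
Bug: Missing join condition: each staff row is matched to all departments rows instead of just its own

Fix: Specify the join condition linking the foreign key to the parent id

Corrected query:
SELECT c.id, p.name, c.salary FROM departments p JOIN staff c ON c.dept_id = p.id

Result:
id | name        | salary
---+-------------+-------
1  | Sales       | 128109
2  | Legal       | 57059 
3  | Marketing   | 124431
4  | Engineering | 179136
5  | Sales       | 103011
6  | Legal       | 101446
7  | Engineering | 121637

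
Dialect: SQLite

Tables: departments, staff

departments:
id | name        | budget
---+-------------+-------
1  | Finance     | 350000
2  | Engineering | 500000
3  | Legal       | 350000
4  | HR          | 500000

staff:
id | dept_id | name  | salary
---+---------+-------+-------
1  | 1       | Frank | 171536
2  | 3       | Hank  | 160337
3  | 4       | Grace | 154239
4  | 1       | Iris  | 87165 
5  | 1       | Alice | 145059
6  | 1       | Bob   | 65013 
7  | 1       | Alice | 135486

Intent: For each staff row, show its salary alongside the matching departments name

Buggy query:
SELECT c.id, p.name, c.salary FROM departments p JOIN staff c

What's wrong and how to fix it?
Bug: Missing join condition: each staff row is matched to all departments rows instead of just its own

Fix: Add ON c.dept_id = p.id to the JOIN

Corrected query:
SELECT c.id, p.name, c.salary FROM departments p JOIN staff c ON c.dept_id = p.id

Result:
id | name    | salary
---+---------+-------
1  | Finance | 171536
2  | Legal   | 160337
3  | HR      | 154239
4  | Finance | 87165 
5  | Finance | 145059
6  | Finance | 65013 
7  | Finance | 135486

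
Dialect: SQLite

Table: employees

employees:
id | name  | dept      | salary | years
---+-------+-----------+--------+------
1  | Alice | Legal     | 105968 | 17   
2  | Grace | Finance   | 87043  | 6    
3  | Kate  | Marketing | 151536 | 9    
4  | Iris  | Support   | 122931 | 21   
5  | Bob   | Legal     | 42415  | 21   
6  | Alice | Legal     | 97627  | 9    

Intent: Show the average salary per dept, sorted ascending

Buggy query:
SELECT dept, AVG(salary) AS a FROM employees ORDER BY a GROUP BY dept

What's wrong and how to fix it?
Bug: ORDER BY appears before GROUP BY; SQL clause order requires GROUP BY first

Fix: Reorder: SELECT … FROM … GROUP BY … ORDER BY …

Corrected query:
SELECT dept, AVG(salary) AS a FROM employees GROUP BY dept ORDER BY a

Result:
dept      | a           
----------+-------------
Legal     | 82003.333333
Finance   | 87043       
Support   | 122931      
Marketing | 151536      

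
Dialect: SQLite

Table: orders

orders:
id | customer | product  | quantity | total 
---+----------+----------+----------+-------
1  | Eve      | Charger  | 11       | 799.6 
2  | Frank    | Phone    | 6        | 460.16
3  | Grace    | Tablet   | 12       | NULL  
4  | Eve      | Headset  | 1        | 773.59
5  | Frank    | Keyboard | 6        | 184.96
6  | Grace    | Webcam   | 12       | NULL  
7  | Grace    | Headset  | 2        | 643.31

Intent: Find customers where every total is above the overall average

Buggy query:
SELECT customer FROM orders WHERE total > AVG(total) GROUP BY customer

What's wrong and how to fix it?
Bug: AVG() is an aggregate; it can't sit directly in WHERE

Fix: Compute the overall average in a scalar subquery and compare each group's MIN against it in HAVING

Corrected query:
SELECT customer FROM orders GROUP BY customer HAVING MIN(total) > (SELECT AVG(total) FROM orders)

Result:
customer
--------
Eve     
Grace   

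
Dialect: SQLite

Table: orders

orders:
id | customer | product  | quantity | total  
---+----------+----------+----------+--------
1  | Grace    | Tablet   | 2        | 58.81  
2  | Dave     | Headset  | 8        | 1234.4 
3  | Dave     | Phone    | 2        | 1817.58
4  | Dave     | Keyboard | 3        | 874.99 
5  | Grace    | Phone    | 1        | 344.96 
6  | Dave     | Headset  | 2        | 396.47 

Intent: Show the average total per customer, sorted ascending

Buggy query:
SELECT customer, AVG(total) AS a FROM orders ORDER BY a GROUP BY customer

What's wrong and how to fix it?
Bug: ORDER BY appears before GROUP BY; SQL clause order requires GROUP BY first

Fix: Reorder: SELECT … FROM … GROUP BY … ORDER BY …

Corrected query:
SELECT customer, AVG(total) AS a FROM orders GROUP BY customer ORDER BY a

Result:
customer | a      
---------+--------
Grace    | 201.885
Dave     | 1080.86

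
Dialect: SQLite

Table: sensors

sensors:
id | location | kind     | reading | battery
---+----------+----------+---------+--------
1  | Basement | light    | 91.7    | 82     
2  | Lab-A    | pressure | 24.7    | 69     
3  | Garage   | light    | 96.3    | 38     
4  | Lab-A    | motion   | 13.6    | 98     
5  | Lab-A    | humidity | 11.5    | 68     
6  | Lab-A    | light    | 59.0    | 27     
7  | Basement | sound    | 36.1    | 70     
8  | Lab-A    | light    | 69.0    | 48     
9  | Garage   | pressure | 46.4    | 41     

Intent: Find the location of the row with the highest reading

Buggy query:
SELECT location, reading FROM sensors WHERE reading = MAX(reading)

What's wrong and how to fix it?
Bug: MAX(reading) is an aggregate and cannot be used directly in WHERE

Fix: Use a subquery: WHERE reading = (SELECT MAX(reading) FROM sensors)

Corrected query:
SELECT location, reading FROM sensors WHERE reading = (SELECT MAX(reading) FROM sensors)

Result:
location | reading
---------+--------
Garage   | 96.3   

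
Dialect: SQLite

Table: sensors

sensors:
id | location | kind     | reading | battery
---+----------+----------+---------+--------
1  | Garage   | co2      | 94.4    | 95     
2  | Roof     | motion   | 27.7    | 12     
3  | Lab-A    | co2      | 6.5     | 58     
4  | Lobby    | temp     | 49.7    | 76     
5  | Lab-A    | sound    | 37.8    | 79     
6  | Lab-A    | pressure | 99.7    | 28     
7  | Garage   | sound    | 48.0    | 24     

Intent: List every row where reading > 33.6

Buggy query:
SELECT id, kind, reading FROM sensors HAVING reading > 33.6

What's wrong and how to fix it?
Bug: HAVING filters the output of aggregation, but this query has no GROUP BY and no aggregate functions, so SQLite rejects it (HAVING clause on a non-aggregate query); the condition here is per row

Fix: Replace HAVING with WHERE since the condition applies to individual rows

Corrected query:
SELECT id, kind, reading FROM sensors WHERE reading > 33.6

Result:
id | kind     | reading
---+----------+--------
1  | co2      | 94.4   
4  | temp     | 49.7   
5  | sound    | 37.8   
6  | pressure | 99.7   
7  | sound    | 48     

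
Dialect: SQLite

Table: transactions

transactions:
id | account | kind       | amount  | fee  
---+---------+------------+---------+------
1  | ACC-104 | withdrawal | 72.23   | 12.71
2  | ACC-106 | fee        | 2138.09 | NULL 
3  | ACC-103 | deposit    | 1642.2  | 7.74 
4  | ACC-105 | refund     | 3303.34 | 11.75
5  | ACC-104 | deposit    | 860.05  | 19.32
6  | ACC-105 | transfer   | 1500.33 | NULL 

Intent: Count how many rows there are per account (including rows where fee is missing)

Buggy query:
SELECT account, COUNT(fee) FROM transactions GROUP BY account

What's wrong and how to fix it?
Bug: COUNT(column) counts non-NULL values only; rows with NULL fee aren't counted

Fix: Use COUNT(*) to count all rows regardless of NULL

Corrected query:
SELECT account, COUNT(*) FROM transactions GROUP BY account

Result:
account | COUNT(*)
--------+---------
ACC-103 | 1       
ACC-104 | 2       
ACC-105 | 2       
ACC-106 | 1       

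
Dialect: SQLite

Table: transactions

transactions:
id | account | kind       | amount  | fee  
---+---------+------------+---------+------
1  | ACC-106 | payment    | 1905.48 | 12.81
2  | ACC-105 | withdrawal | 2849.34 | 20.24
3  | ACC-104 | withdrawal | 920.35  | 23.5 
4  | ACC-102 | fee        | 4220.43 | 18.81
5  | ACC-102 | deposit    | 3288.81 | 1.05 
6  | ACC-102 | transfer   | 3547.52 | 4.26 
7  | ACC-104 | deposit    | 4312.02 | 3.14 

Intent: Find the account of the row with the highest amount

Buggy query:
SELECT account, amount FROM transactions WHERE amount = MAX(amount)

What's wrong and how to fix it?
Bug: MAX(amount) is an aggregate and cannot be used directly in WHERE

Fix: Wrap MAX in a scalar subquery so WHERE compares against a single value

Corrected query:
SELECT account, amount FROM transactions WHERE amount = (SELECT MAX(amount) FROM transactions)

Result:
account | amount 
--------+--------
ACC-104 | 4312.02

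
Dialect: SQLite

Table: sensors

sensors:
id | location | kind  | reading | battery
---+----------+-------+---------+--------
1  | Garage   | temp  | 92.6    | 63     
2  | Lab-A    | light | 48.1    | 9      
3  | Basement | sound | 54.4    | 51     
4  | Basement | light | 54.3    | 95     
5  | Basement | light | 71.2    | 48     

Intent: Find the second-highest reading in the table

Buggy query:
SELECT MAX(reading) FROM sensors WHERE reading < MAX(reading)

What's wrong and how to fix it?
Bug: MAX(reading) on the right of the comparison is an aggregate-in-WHERE error

Fix: Compute the overall MAX in a subquery, then take MAX of rows below it

Corrected query:
SELECT MAX(reading) FROM sensors WHERE reading < (SELECT MAX(reading) FROM sensors)

Result:
MAX(reading)
------------
71.2        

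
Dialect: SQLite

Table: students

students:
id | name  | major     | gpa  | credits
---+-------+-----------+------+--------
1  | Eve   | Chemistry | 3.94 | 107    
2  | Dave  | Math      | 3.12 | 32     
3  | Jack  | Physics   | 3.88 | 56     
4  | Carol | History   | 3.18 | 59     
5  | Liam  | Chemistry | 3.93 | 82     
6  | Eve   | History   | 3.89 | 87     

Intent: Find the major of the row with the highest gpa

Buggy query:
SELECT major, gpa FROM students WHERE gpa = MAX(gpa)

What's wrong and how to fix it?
Bug: MAX(gpa) is an aggregate and cannot be used directly in WHERE

Fix: Wrap MAX in a scalar subquery so WHERE compares against a single value

Corrected query:
SELECT major, gpa FROM students WHERE gpa = (SELECT MAX(gpa) FROM students)

Result:
major     | gpa 
----------+-----
Chemistry | 3.94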